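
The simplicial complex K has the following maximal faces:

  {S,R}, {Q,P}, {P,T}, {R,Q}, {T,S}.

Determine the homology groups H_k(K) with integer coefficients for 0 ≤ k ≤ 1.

H_0 ≅ Z,  H_1 ≅ Z.

K has 5 vertices, 5 edges.
rank ∂_0 = 0, rank ∂_1 = 4 ⇒ b_0 = 5 − 0 − 4 = 1; all invariant factors of ∂_1 are 1 so no torsion. So H_0 ≅ Z.
rank ∂_1 = 4, rank ∂_2 = 0 ⇒ b_1 = 5 − 4 − 0 = 1. So H_1 ≅ Z.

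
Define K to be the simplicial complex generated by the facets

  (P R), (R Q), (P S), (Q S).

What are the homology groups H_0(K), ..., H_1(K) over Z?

We work with the vertex ordering P < Q < R < S. The simplices of K, each written with vertices in increasing order, are:

  0-simplices (4): P, Q, R, S
  1-simplices (4): PR, PS, QR, QS

giving chain groups C_0 ≅ Z^4, C_1 ≅ Z^4.

Boundary ∂_1: C_1 → C_0 maps an edge to its endpoints' difference, ∂[p,q] = q − p. For instance
  ∂PR = R − P.
This gives a 4×4 integer matrix of rank 3; reducing to Smith normal form yields diagonal entries (1,1,1).

Computing H_k = (kernel of ∂_k) / (image of ∂_{k+1}):

  H_0: rank C_0 − rank ∂_1 = 4 − 3 = 1, and the invariant factors of ∂_1 are all 1, so H_0 ≅ Z.
  H_1: rank ker ∂_1 − rank ∂_2 = (4 − 3) − 0 = 1, and there is no ∂_2, so H_1 ≅ Z.

As a check, the Euler characteristic is 4 − 4 = 0, which agrees with 1 − 1 = 0.
(K is a triangulation of the circle S^1.)

H_0 = Z,  H_1 = Z.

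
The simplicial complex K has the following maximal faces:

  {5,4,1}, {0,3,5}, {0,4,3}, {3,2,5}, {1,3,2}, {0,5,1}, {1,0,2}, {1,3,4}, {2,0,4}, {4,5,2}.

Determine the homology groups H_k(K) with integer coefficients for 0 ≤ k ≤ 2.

H_0 ≅ Z,  H_1 ≅ Z/2,  H_2 = 0.

Fix the vertex order 0 < 1 < 2 < 3 < 4 < 5 and write every simplex with vertices in increasing order. Then dim K = 2 and the simplices of K are:

  0-simplices (6): [0], [1], [2], [3], [4], [5]
  1-simplices (15): [0,1], [0,2], [0,3], [0,4], [0,5], [1,2], [1,3], [1,4], [1,5], [2,3], [2,4], [2,5], [3,4], [3,5], [4,5]
  2-simplices (10): [0,1,2], [0,1,5], [0,2,4], [0,3,4], [0,3,5], [1,2,3], [1,3,4], [1,4,5], [2,3,5], [2,4,5]

so the chain groups are C_0 ≅ Z^6, C_1 ≅ Z^15, C_2 ≅ Z^10.

Boundary ∂_1: C_1 → C_0 sends each edge [p,q] (with p < q) to q − p. For instance
  ∂[0,3] = [3] − [0].
This gives a 6×15 integer matrix of rank 5; reducing to Smith normal form yields diagonal entries (1,1,1,1,1).

Boundary ∂_2: C_2 → C_1 maps a triangle to the signed sum of its edges. For instance
  ∂[0,3,5] = [3,5] − [0,5] + [0,3],
  ∂[0,1,2] = [1,2] − [0,2] + [0,1].
The resulting 15×10 matrix has rank 10, and its Smith normal form has invariant factors (1,1,1,1,1,1,1,1,1,2).

Computing H_k = (kernel of ∂_k) / (image of ∂_{k+1}):

  H_0: rank C_0 − rank ∂_1 = 6 − 5 = 1, and the invariant factors of ∂_1 are all 1, so H_0 = Z.
  H_1: rank ker ∂_1 − rank ∂_2 = (15 − 5) − 10 = 0, and ∂_2 has invariant factor 2 > 1, so H_1 = Z/2.
  H_2: rank ker ∂_2 − rank ∂_3 = (10 − 10) − 0 = 0, and there is no ∂_3, so H_2 = 0.

As a check, the Euler characteristic is 6 − 15 + 10 = 1, which agrees with 1 − 0 + 0 = 1.
(K is a triangulation of the real projective plane RP^2.)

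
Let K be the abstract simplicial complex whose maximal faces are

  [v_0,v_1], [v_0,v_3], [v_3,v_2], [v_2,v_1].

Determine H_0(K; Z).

H_0 ≅ Z.

Order the vertices as v_0 < v_1 < v_2 < v_3. Listing each simplex with vertices in this order, K has dimension 1 with simplices:

  0-simplices (4): [v_0], [v_1], [v_2], [v_3]
  1-simplices (4): [v_0,v_1], [v_0,v_3], [v_1,v_2], [v_2,v_3]

giving chain groups C_0 ≅ Z^4, C_1 ≅ Z^4.

The boundary map ∂_1: C_1 → C_0 sends each edge [p,q] (with p < q) to q − p. For instance
  ∂[v_2,v_3] = [v_3] − [v_2].
This gives a 4×4 integer matrix of rank 3; reducing to Smith normal form yields diagonal entries (1,1,1).

Reading off H_k = ker ∂_k / im ∂_{k+1}:

  H_0: rank C_0 − rank ∂_1 = 4 − 3 = 1, and the invariant factors of ∂_1 are all 1, so H_0 = Z.

(K is a triangulation of the circle S^1.)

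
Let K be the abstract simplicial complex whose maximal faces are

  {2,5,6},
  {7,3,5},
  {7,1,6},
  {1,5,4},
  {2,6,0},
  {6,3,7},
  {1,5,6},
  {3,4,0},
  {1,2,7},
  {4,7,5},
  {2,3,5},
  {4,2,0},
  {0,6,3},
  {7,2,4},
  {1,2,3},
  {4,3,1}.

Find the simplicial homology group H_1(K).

Fix the vertex order 0 < 1 < 2 < 3 < 4 < 5 < 6 < 7 and write every simplex with vertices in increasing order. Then dim K = 2 and the simplices of K are:

  0-simplices (8): [0], [1], [2], [3], [4], [5], [6], [7]
  1-simplices (24): (24 of them)
  2-simplices (16): [0,2,4], [0,2,6], [0,3,4], [0,3,6], [1,2,3], [1,2,7], [1,3,4], [1,4,5], [1,5,6], [1,6,7], [2,3,5], [2,4,7], [2,5,6], [3,5,7], [3,6,7], [4,5,7]

Hence C_0 ≅ Z^8, C_1 ≅ Z^24, C_2 ≅ Z^16.

Boundary ∂_1: C_1 → C_0 maps an edge to its endpoints' difference, ∂[p,q] = q − p. For instance
  ∂[0,4] = [4] − [0].
This gives a 8×24 integer matrix of rank 7; reducing to Smith normal form yields diagonal entries (1,1,1,1,1,1,1).

Boundary ∂_2: C_2 → C_1 sends each 2-simplex [p,q,r] to [q,r] − [p,r] + [p,q]. For instance
  ∂[1,4,5] = [4,5] − [1,5] + [1,4],
  ∂[0,3,4] = [3,4] − [0,4] + [0,3].
As a 24×16 matrix over Z this has rank 15, with invariant factors (1,1,1,1,1,1,1,1,1,1,1,1,1,1,1).

Now H_k = ker ∂_k / im ∂_{k+1}, so:

  H_1: rank ker ∂_1 − rank ∂_2 = (24 − 7) − 15 = 2, and the invariant factors of ∂_2 are all 1, so H_1 = Z^2.

(K is a triangulation of the torus T^2.)

H_1 ≅ Z^2.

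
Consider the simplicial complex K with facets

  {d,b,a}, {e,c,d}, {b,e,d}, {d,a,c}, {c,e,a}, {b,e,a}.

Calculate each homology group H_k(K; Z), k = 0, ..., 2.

K has 5 vertices, 9 edges, 6 triangles.
rank ∂_0 = 0, rank ∂_1 = 4 ⇒ b_0 = 5 − 0 − 4 = 1; all invariant factors of ∂_1 are 1 so no torsion. So H_0 ≅ Z.
rank ∂_1 = 4, rank ∂_2 = 5 ⇒ b_1 = 9 − 4 − 5 = 0; all invariant factors of ∂_2 are 1 so no torsion. So H_1 ≅ 0.
rank ∂_2 = 5, rank ∂_3 = 0 ⇒ b_2 = 6 − 5 − 0 = 1. So H_2 ≅ Z.

H_0 ≅ Z,  H_1 = 0,  H_2 ≅ Z.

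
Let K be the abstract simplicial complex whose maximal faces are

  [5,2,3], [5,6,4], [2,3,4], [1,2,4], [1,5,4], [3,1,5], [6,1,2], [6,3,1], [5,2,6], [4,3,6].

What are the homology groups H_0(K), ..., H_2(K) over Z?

H_0 ≅ Z,  H_1 ≅ Z/2,  H_2 = 0.

K has 6 vertices, 15 edges, 10 triangles.
rank ∂_0 = 0, rank ∂_1 = 5 ⇒ b_0 = 6 − 0 − 5 = 1; all invariant factors of ∂_1 are 1 so no torsion. So H_0 ≅ Z.
rank ∂_1 = 5, rank ∂_2 = 10 ⇒ b_1 = 15 − 5 − 10 = 0; ∂_2 has invariant factor(s) [2] giving torsion. So H_1 ≅ Z/2.
rank ∂_2 = 10, rank ∂_3 = 0 ⇒ b_2 = 10 − 10 − 0 = 0. So H_2 ≅ 0.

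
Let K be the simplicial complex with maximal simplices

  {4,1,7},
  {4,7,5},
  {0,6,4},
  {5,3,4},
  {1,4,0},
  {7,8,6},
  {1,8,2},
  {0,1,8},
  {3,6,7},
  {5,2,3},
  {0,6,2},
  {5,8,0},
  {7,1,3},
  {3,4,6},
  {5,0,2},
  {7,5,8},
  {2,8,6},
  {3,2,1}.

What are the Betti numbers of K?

Take the total order 0 < 1 < 2 < 3 < 4 < 5 < 6 < 7 < 8 on the vertex set. Then K (dimension 2) consists of the simplices:

  0-simplices (9): [0], [1], [2], [3], [4], [5], [6], [7], [8]
  1-simplices (27): (27 of them)
  2-simplices (18): [0,1,4], [0,1,8], [0,2,5], [0,2,6], [0,4,6], [0,5,8], [1,2,3], [1,2,8], [1,3,7], [1,4,7], [2,3,5], [2,6,8], [3,4,5], [3,4,6], [3,6,7], [4,5,7], [5,7,8], [6,7,8]

Hence C_0 ≅ Z^9, C_1 ≅ Z^27, C_2 ≅ Z^18.

The boundary map ∂_1: C_1 → C_0 sends each edge [p,q] (with p < q) to q − p. For instance
  ∂[4,7] = [7] − [4].
As a 9×27 matrix over Z this has rank 8, with invariant factors (1,1,1,1,1,1,1,1).

The boundary map ∂_2: C_2 → C_1 acts by ∂[p,q,r] = [q,r] − [p,r] + [p,q]. For instance
  ∂[0,1,8] = [1,8] − [0,8] + [0,1],
  ∂[5,7,8] = [7,8] − [5,8] + [5,7].
The resulting 27×18 matrix has rank 18, and its Smith normal form has invariant factors (1,1,1,1,1,1,1,1,1,1,1,1,1,1,1,1,1,2).

Reading off H_k = ker ∂_k / im ∂_{k+1}:

  H_0: rank C_0 − rank ∂_1 = 9 − 8 = 1, and the invariant factors of ∂_1 are all 1, so H_0 = Z.
  H_1: rank ker ∂_1 − rank ∂_2 = (27 − 8) − 18 = 1, and ∂_2 has invariant factor 2 > 1, so H_1 = Z ⊕ Z/2Z.
  H_2: rank ker ∂_2 − rank ∂_3 = (18 − 18) − 0 = 0, and there is no ∂_3, so H_2 = 0.

(K is a triangulation of the Klein bottle.)

Hence the Betti numbers are b_0 = 1, b_1 = 1, b_2 = 0.

b_0 = 1, b_1 = 1, b_2 = 0.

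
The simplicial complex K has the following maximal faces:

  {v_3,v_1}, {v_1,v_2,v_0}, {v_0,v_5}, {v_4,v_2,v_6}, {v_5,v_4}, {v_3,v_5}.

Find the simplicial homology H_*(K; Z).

H_0 = Z,  H_1 = Z^2,  H_2 = 0.

K has 7 vertices, 10 edges, 2 triangles.
rank ∂_0 = 0, rank ∂_1 = 6 ⇒ b_0 = 7 − 0 − 6 = 1; all invariant factors of ∂_1 are 1 so no torsion. So H_0 = Z.
rank ∂_1 = 6, rank ∂_2 = 2 ⇒ b_1 = 10 − 6 − 2 = 2; all invariant factors of ∂_2 are 1 so no torsion. So H_1 = Z^2.
rank ∂_2 = 2, rank ∂_3 = 0 ⇒ b_2 = 2 − 2 − 0 = 0. So H_2 = 0.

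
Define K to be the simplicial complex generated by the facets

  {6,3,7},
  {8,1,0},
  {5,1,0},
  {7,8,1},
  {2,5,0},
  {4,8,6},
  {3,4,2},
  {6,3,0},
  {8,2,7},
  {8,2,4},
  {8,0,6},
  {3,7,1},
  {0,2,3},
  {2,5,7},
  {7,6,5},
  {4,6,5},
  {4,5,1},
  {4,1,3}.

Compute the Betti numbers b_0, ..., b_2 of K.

We work with the vertex ordering 0 < 1 < 2 < 3 < 4 < 5 < 6 < 7 < 8. The simplices of K, each written with vertices in increasing order, are:

  0-simplices (9): [0], [1], [2], [3], [4], [5], [6], [7], [8]
  1-simplices (27): (27 of them)
  2-simplices (18): [0,1,5], [0,1,8], [0,2,3], [0,2,5], [0,3,6], [0,6,8], [1,3,4], [1,3,7], [1,4,5], [1,7,8], [2,3,4], [2,4,8], [2,5,7], [2,7,8], [3,6,7], [4,5,6], [4,6,8], [5,6,7]

so the chain groups are C_0 ≅ Z^9, C_1 ≅ Z^27, C_2 ≅ Z^18.

∂_1: C_1 → C_0 maps an edge to its endpoints' difference, ∂[p,q] = q − p. For instance
  ∂[3,4] = [4] − [3].
The resulting 9×27 matrix has rank 8, and its Smith normal form has invariant factors (1,1,1,1,1,1,1,1).

The boundary map ∂_2: C_2 → C_1 acts by ∂[p,q,r] = [q,r] − [p,r] + [p,q]. For instance
  ∂[4,5,6] = [5,6] − [4,6] + [4,5],
  ∂[0,2,5] = [2,5] − [0,5] + [0,2].
As a 27×18 matrix over Z this has rank 17, with invariant factors (1,1,1,1,1,1,1,1,1,1,1,1,1,1,1,1,1).

Now H_k = ker ∂_k / im ∂_{k+1}, so:

  H_0: rank C_0 − rank ∂_1 = 9 − 8 = 1, and the invariant factors of ∂_1 are all 1, so H_0 ≅ Z.
  H_1: rank ker ∂_1 − rank ∂_2 = (27 − 8) − 17 = 2, and the invariant factors of ∂_2 are all 1, so H_1 ≅ Z^2.
  H_2: rank ker ∂_2 − rank ∂_3 = (18 − 17) − 0 = 1, and there is no ∂_3, so H_2 ≅ Z.

As a check, the Euler characteristic is 9 − 27 + 18 = 0, which agrees with 1 − 2 + 1 = 0.

Hence the Betti numbers are b_0 = 1, b_1 = 2, b_2 = 1.

b_0 = 1, b_1 = 2, b_2 = 1.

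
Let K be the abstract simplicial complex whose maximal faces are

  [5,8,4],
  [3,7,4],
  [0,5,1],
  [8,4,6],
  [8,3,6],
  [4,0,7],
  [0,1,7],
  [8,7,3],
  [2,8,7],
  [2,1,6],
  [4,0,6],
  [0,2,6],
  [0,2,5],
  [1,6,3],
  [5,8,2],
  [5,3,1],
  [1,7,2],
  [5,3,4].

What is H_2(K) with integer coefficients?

H_2 = 0.

Take the total order 0 < 1 < 2 < 3 < 4 < 5 < 6 < 7 < 8 on the vertex set. Then K (dimension 2) consists of the simplices:

  0-simplices (9): [0], [1], [2], [3], [4], [5], [6], [7], [8]
  1-simplices (27): (27 of them)
  2-simplices (18): [0,1,5], [0,1,7], [0,2,5], [0,2,6], [0,4,6], [0,4,7], [1,2,6], [1,2,7], [1,3,5], [1,3,6], [2,5,8], [2,7,8], [3,4,5], [3,4,7], [3,6,8], [3,7,8], [4,5,8], [4,6,8]

giving chain groups C_0 ≅ Z^9, C_1 ≅ Z^27, C_2 ≅ Z^18.

Boundary ∂_1: C_1 → C_0 sends each edge [p,q] (with p < q) to q − p. For instance
  ∂[3,7] = [7] − [3].
This gives a 9×27 integer matrix of rank 8; reducing to Smith normal form yields diagonal entries (1,1,1,1,1,1,1,1).

The boundary map ∂_2: C_2 → C_1 maps a triangle to the signed sum of its edges. For instance
  ∂[1,2,7] = [2,7] − [1,7] + [1,2],
  ∂[3,7,8] = [7,8] − [3,8] + [3,7].
The 27×18 boundary matrix has rank 18 and Smith normal form diag(1,1,1,1,1,1,1,1,1,1,1,1,1,1,1,1,1,2).

Now H_k = ker ∂_k / im ∂_{k+1}, so:

  H_2: rank ker ∂_2 − rank ∂_3 = (18 − 18) − 0 = 0, and there is no ∂_3, so H_2 = 0.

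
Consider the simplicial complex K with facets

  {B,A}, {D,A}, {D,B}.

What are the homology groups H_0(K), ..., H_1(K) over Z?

Fix the vertex order A < B < D and write every simplex with vertices in increasing order. Then dim K = 1 and the simplices of K are:

  0-simplices (3): A, B, D
  1-simplices (3): AB, AD, BD

giving chain groups C_0 ≅ Z^3, C_1 ≅ Z^3.

Boundary ∂_1: C_1 → C_0 maps an edge to its endpoints' difference, ∂[p,q] = q − p.
The 3×3 boundary matrix has rank 2 and Smith normal form diag(1,1).

Computing H_k = (kernel of ∂_k) / (image of ∂_{k+1}):

  H_0: rank C_0 − rank ∂_1 = 3 − 2 = 1, and the invariant factors of ∂_1 are all 1, so H_0 = Z.
  H_1: rank ker ∂_1 − rank ∂_2 = (3 − 2) − 0 = 1, and there is no ∂_2, so H_1 = Z.

H_0 ≅ Z,  H_1 ≅ Z.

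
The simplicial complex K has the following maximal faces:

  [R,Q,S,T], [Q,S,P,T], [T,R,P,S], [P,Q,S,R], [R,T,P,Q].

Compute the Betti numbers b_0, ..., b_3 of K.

Order the vertices as P < Q < R < S < T. Listing each simplex with vertices in this order, K has dimension 3 with simplices:

  0-simplices (5): P, Q, R, S, T
  1-simplices (10): PQ, PR, PS, PT, QR, QS, QT, RS, RT, ST
  2-simplices (10): PQR, PQS, PQT, PRS, PRT, PST, QRS, QRT, QST, RST
  3-simplices (5): PQRS, PQRT, PQST, PRST, QRST

so the chain groups are C_0 ≅ Z^5, C_1 ≅ Z^10, C_2 ≅ Z^10, C_3 ≅ Z^5.

The boundary map ∂_1: C_1 → C_0 is given by ∂[p,q] = [q] − [p]. For instance
  ∂QT = T − Q.
The resulting 5×10 matrix has rank 4, and its Smith normal form has invariant factors (1,1,1,1).

The boundary map ∂_2: C_2 → C_1 sends each 2-simplex [p,q,r] to [q,r] − [p,r] + [p,q]. For instance
  ∂QRT = RT − QT + QR,
  ∂PQT = QT − PT + PQ.
As a 10×10 matrix over Z this has rank 6, with invariant factors (1,1,1,1,1,1).

Boundary ∂_3: C_3 → C_2 sends each 3-simplex σ to the alternating sum Σ_i (−1)^i (σ with its i-th vertex removed). For instance
  ∂PQRT = QRT − PRT + PQT − PQR,
  ∂PQST = QST − PST + PQT − PQS.
As a 10×5 matrix over Z this has rank 4, with invariant factors (1,1,1,1).

Computing H_k = (kernel of ∂_k) / (image of ∂_{k+1}):

  H_0: rank C_0 − rank ∂_1 = 5 − 4 = 1, and the invariant factors of ∂_1 are all 1, so H_0 = Z.
  H_1: rank ker ∂_1 − rank ∂_2 = (10 − 4) − 6 = 0, and the invariant factors of ∂_2 are all 1, so H_1 = 0.
  H_2: rank ker ∂_2 − rank ∂_3 = (10 − 6) − 4 = 0, and the invariant factors of ∂_3 are all 1, so H_2 = 0.
  H_3: rank ker ∂_3 − rank ∂_4 = (5 − 4) − 0 = 1, and there is no ∂_4, so H_3 = Z.

As a check, the Euler characteristic is 5 − 10 + 10 − 5 = 0, which agrees with 1 − 0 + 0 − 1 = 0.

Hence the Betti numbers are b_0 = 1, b_1 = 0, b_2 = 0, b_3 = 1.

b_0 = 1, b_1 = 0, b_2 = 0, b_3 = 1.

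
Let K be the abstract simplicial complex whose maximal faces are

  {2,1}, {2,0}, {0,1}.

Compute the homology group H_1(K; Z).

We work with the vertex ordering 0 < 1 < 2. The simplices of K, each written with vertices in increasing order, are:

  0-simplices (3): [0], [1], [2]
  1-simplices (3): [0,1], [0,2], [1,2]

Hence C_0 ≅ Z^3, C_1 ≅ Z^3.

∂_1: C_1 → C_0 sends each edge [p,q] (with p < q) to q − p.
As a 3×3 matrix over Z this has rank 2, with invariant factors (1,1).

Computing H_k = (kernel of ∂_k) / (image of ∂_{k+1}):

  H_1: rank ker ∂_1 − rank ∂_2 = (3 − 2) − 0 = 1, and there is no ∂_2, so H_1 = Z.

H_1 ≅ Z.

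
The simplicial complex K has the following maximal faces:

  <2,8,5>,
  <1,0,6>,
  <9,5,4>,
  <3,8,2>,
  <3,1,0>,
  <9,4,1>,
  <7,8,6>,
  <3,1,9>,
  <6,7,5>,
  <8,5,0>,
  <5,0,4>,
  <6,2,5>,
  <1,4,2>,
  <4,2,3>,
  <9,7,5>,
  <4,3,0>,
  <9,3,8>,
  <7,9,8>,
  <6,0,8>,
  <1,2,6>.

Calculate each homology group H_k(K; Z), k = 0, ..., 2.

H_0 = Z,  H_1 = Z ⊕ Z/2,  H_2 = 0.

Take the total order 0 < 1 < 2 < 3 < 4 < 5 < 6 < 7 < 8 < 9 on the vertex set. Then K (dimension 2) consists of the simplices:

  0-simplices (10): [0], [1], [2], [3], [4], [5], [6], [7], [8], [9]
  1-simplices (30): (30 of them)
  2-simplices (20): (20 of them)

giving chain groups C_0 ≅ Z^10, C_1 ≅ Z^30, C_2 ≅ Z^20.

The boundary map ∂_1: C_1 → C_0 maps an edge to its endpoints' difference, ∂[p,q] = q − p.
The resulting 10×30 matrix has rank 9, and its Smith normal form has invariant factors (1,1,1,1,1,1,1,1,1).

Boundary ∂_2: C_2 → C_1 acts by ∂[p,q,r] = [q,r] − [p,r] + [p,q]. For instance
  ∂[1,3,9] = [3,9] − [1,9] + [1,3],
  ∂[0,4,5] = [4,5] − [0,5] + [0,4].
The 30×20 boundary matrix has rank 20 and Smith normal form diag(1,1,1,1,1,1,1,1,1,1,1,1,1,1,1,1,1,1,1,2).

Computing H_k = (kernel of ∂_k) / (image of ∂_{k+1}):

  H_0: rank C_0 − rank ∂_1 = 10 − 9 = 1, and the invariant factors of ∂_1 are all 1, so H_0 ≅ Z.
  H_1: rank ker ∂_1 − rank ∂_2 = (30 − 9) − 20 = 1, and ∂_2 has invariant factor 2 > 1, so H_1 ≅ Z ⊕ Z/2.
  H_2: rank ker ∂_2 − rank ∂_3 = (20 − 20) − 0 = 0, and there is no ∂_3, so H_2 ≅ 0.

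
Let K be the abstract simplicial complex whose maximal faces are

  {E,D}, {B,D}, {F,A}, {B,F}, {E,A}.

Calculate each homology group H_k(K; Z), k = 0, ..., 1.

H_0 ≅ Z,  H_1 ≅ Z.

Fix the vertex order A < B < D < E < F and write every simplex with vertices in increasing order. Then dim K = 1 and the simplices of K are:

  0-simplices (5): A, B, D, E, F
  1-simplices (5): AE, AF, BD, BF, DE

giving chain groups C_0 ≅ Z^5, C_1 ≅ Z^5.

Boundary ∂_1: C_1 → C_0 sends each edge [p,q] (with p < q) to q − p.
This gives a 5×5 integer matrix of rank 4; reducing to Smith normal form yields diagonal entries (1,1,1,1).

Now H_k = ker ∂_k / im ∂_{k+1}, so:

  H_0: rank C_0 − rank ∂_1 = 5 − 4 = 1, and the invariant factors of ∂_1 are all 1, so H_0 = Z.
  H_1: rank ker ∂_1 − rank ∂_2 = (5 − 4) − 0 = 1, and there is no ∂_2, so H_1 = Z.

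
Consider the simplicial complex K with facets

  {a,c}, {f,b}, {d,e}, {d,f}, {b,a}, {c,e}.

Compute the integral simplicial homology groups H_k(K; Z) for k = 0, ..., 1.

K has 6 vertices, 6 edges.
rank ∂_0 = 0, rank ∂_1 = 5 ⇒ b_0 = 6 − 0 − 5 = 1; all invariant factors of ∂_1 are 1 so no torsion. So H_0 = Z.
rank ∂_1 = 5, rank ∂_2 = 0 ⇒ b_1 = 6 − 5 − 0 = 1. So H_1 = Z.

H_0 = Z,  H_1 = Z.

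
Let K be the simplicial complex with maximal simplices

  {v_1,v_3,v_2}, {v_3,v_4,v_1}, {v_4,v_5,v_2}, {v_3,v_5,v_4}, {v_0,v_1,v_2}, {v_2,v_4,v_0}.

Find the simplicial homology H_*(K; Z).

H_0 = Z,  H_1 = Z,  H_2 = 0.

Order the vertices as v_0 < v_1 < v_2 < v_3 < v_4 < v_5. Listing each simplex with vertices in this order, K has dimension 2 with simplices:

  0-simplices (6): [v_0], [v_1], [v_2], [v_3], [v_4], [v_5]
  1-simplices (12): [v_0,v_1], [v_0,v_2], [v_0,v_4], [v_1,v_2], [v_1,v_3], [v_1,v_4], [v_2,v_3], [v_2,v_4], [v_2,v_5], [v_3,v_4], [v_3,v_5], [v_4,v_5]
  2-simplices (6): [v_0,v_1,v_2], [v_0,v_2,v_4], [v_1,v_2,v_3], [v_1,v_3,v_4], [v_2,v_4,v_5], [v_3,v_4,v_5]

Hence C_0 ≅ Z^6, C_1 ≅ Z^12, C_2 ≅ Z^6.

The boundary map ∂_1: C_1 → C_0 sends each edge [p,q] (with p < q) to q − p. For instance
  ∂[v_3,v_5] = [v_5] − [v_3].
The resulting 6×12 matrix has rank 5, and its Smith normal form has invariant factors (1,1,1,1,1).

∂_2: C_2 → C_1 maps a triangle to the signed sum of its edges. For instance
  ∂[v_1,v_2,v_3] = [v_2,v_3] − [v_1,v_3] + [v_1,v_2],
  ∂[v_1,v_3,v_4] = [v_3,v_4] − [v_1,v_4] + [v_1,v_3].
The resulting 12×6 matrix has rank 6, and its Smith normal form has invariant factors (1,1,1,1,1,1).

Reading off H_k = ker ∂_k / im ∂_{k+1}:

  H_0: rank C_0 − rank ∂_1 = 6 − 5 = 1, and the invariant factors of ∂_1 are all 1, so H_0 ≅ Z.
  H_1: rank ker ∂_1 − rank ∂_2 = (12 − 5) − 6 = 1, and the invariant factors of ∂_2 are all 1, so H_1 ≅ Z.
  H_2: rank ker ∂_2 − rank ∂_3 = (6 − 6) − 0 = 0, and there is no ∂_3, so H_2 ≅ 0.

(K is a triangulation of the cylinder S^1 x I.)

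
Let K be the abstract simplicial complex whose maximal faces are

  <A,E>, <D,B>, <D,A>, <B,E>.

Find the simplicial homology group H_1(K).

H_1 ≅ Z.

We work with the vertex ordering A < B < D < E. The simplices of K, each written with vertices in increasing order, are:

  0-simplices (4): A, B, D, E
  1-simplices (4): AD, AE, BD, BE

so the chain groups are C_0 ≅ Z^4, C_1 ≅ Z^4.

∂_1: C_1 → C_0 sends each edge [p,q] (with p < q) to q − p.
This gives a 4×4 integer matrix of rank 3; reducing to Smith normal form yields diagonal entries (1,1,1).

Computing H_k = (kernel of ∂_k) / (image of ∂_{k+1}):

  H_1: rank ker ∂_1 − rank ∂_2 = (4 − 3) − 0 = 1, and there is no ∂_2, so H_1 ≅ Z.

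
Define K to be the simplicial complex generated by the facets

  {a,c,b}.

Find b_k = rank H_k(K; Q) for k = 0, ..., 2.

Take the total order a < b < c on the vertex set. Then K (dimension 2) consists of the simplices:

  0-simplices (3): a, b, c
  1-simplices (3): ab, ac, bc
  2-simplices (1): abc

so the chain groups are C_0 ≅ Z^3, C_1 ≅ Z^3, C_2 ≅ Z^1.

∂_1: C_1 → C_0 maps an edge to its endpoints' difference, ∂[p,q] = q − p. For instance
  ∂ac = c − a.
The 3×3 boundary matrix has rank 2 and Smith normal form diag(1,1).

Boundary ∂_2: C_2 → C_1 sends each 2-simplex [p,q,r] to [q,r] − [p,r] + [p,q]. For instance
  ∂abc = bc − ac + ab.
This gives a 3×1 integer matrix of rank 1; reducing to Smith normal form yields diagonal entries (1).

Now H_k = ker ∂_k / im ∂_{k+1}, so:

  H_0: rank C_0 − rank ∂_1 = 3 − 2 = 1, and the invariant factors of ∂_1 are all 1, so H_0 ≅ Z.
  H_1: rank ker ∂_1 − rank ∂_2 = (3 − 2) − 1 = 0, and the invariant factors of ∂_2 are all 1, so H_1 ≅ 0.
  H_2: rank ker ∂_2 − rank ∂_3 = (1 − 1) − 0 = 0, and there is no ∂_3, so H_2 ≅ 0.

As a check, the Euler characteristic is 3 − 3 + 1 = 1, which agrees with 1 − 0 + 0 = 1.

Hence the Betti numbers are b_0 = 1, b_1 = 0, b_2 = 0.

b_0 = 1, b_1 = 0, b_2 = 0.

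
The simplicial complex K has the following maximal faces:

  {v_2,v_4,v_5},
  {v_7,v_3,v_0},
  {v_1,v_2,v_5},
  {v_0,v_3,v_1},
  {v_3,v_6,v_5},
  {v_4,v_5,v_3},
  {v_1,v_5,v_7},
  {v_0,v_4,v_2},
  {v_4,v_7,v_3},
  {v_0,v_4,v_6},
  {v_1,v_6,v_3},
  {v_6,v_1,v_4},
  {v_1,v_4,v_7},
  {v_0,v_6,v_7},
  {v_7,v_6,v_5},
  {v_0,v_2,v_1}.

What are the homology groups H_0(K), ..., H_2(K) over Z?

Order the vertices as v_0 < v_1 < v_2 < v_3 < v_4 < v_5 < v_6 < v_7. Listing each simplex with vertices in this order, K has dimension 2 with simplices:

  0-simplices (8): [v_0], [v_1], [v_2], [v_3], [v_4], [v_5], [v_6], [v_7]
  1-simplices (24): (24 of them)
  2-simplices (16): (16 of them)

giving chain groups C_0 ≅ Z^8, C_1 ≅ Z^24, C_2 ≅ Z^16.

Boundary ∂_1: C_1 → C_0 maps an edge to its endpoints' difference, ∂[p,q] = q − p.
As a 8×24 matrix over Z this has rank 7, with invariant factors (1,1,1,1,1,1,1).

Boundary ∂_2: C_2 → C_1 acts by ∂[p,q,r] = [q,r] − [p,r] + [p,q]. For instance
  ∂[v_0,v_3,v_7] = [v_3,v_7] − [v_0,v_7] + [v_0,v_3],
  ∂[v_3,v_4,v_7] = [v_4,v_7] − [v_3,v_7] + [v_3,v_4].
This gives a 24×16 integer matrix of rank 15; reducing to Smith normal form yields diagonal entries (1,1,1,1,1,1,1,1,1,1,1,1,1,1,1).

Now H_k = ker ∂_k / im ∂_{k+1}, so:

  H_0: rank C_0 − rank ∂_1 = 8 − 7 = 1, and the invariant factors of ∂_1 are all 1, so H_0 ≅ Z.
  H_1: rank ker ∂_1 − rank ∂_2 = (24 − 7) − 15 = 2, and the invariant factors of ∂_2 are all 1, so H_1 ≅ Z^2.
  H_2: rank ker ∂_2 − rank ∂_3 = (16 − 15) − 0 = 1, and there is no ∂_3, so H_2 ≅ Z.

(K is a triangulation of the torus T^2.)

H_0 ≅ Z,  H_1 ≅ Z^2,  H_2 ≅ Z.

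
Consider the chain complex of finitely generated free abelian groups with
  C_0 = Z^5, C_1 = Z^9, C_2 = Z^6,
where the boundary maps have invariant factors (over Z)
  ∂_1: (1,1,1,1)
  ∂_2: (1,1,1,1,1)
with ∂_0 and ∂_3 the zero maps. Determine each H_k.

H_0 ≅ Z,  H_1 = 0,  H_2 ≅ Z.

H_0: b_0 = 5 − 0 − 4 = 1; torsion from ∂_1 factors > 1: none. So H_0 ≅ Z.
H_1: b_1 = 9 − 4 − 5 = 0; torsion from ∂_2 factors > 1: none. So H_1 ≅ 0.
H_2: b_2 = 6 − 5 − 0 = 1; torsion from ∂_3 factors > 1: none. So H_2 ≅ Z.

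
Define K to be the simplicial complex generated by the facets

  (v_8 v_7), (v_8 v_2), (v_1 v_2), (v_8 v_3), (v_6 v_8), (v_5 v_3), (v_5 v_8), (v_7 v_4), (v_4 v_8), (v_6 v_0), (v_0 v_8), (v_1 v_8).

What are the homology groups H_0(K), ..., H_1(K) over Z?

H_0 = Z,  H_1 = Z^4.

Order the vertices as v_0 < v_1 < v_2 < v_3 < v_4 < v_5 < v_6 < v_7 < v_8. Listing each simplex with vertices in this order, K has dimension 1 with simplices:

  0-simplices (9): [v_0], [v_1], [v_2], [v_3], [v_4], [v_5], [v_6], [v_7], [v_8]
  1-simplices (12): [v_0,v_6], [v_0,v_8], [v_1,v_2], [v_1,v_8], [v_2,v_8], [v_3,v_5], [v_3,v_8], [v_4,v_7], [v_4,v_8], [v_5,v_8], [v_6,v_8], [v_7,v_8]

giving chain groups C_0 ≅ Z^9, C_1 ≅ Z^12.

Boundary ∂_1: C_1 → C_0 is given by ∂[p,q] = [q] − [p]. For instance
  ∂[v_7,v_8] = [v_8] − [v_7].
This gives a 9×12 integer matrix of rank 8; reducing to Smith normal form yields diagonal entries (1,1,1,1,1,1,1,1).

Reading off H_k = ker ∂_k / im ∂_{k+1}:

  H_0: rank C_0 − rank ∂_1 = 9 − 8 = 1, and the invariant factors of ∂_1 are all 1, so H_0 = Z.
  H_1: rank ker ∂_1 − rank ∂_2 = (12 − 8) − 0 = 4, and there is no ∂_2, so H_1 = Z^4.

As a check, the Euler characteristic is 9 − 12 = -3, which agrees with 1 − 4 = -3.
(K is a triangulation of a wedge of 4 circles.)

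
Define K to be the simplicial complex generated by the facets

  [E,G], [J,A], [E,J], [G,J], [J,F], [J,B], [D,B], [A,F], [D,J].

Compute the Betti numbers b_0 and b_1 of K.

b_0 = 1, b_1 = 3.

Take the total order A < B < D < E < F < G < J on the vertex set. Then K (dimension 1) consists of the simplices:

  0-simplices (7): A, B, D, E, F, G, J
  1-simplices (9): AF, AJ, BD, BJ, DJ, EG, EJ, FJ, GJ

Hence C_0 ≅ Z^7, C_1 ≅ Z^9.

The boundary map ∂_1: C_1 → C_0 is given by ∂[p,q] = [q] − [p]. For instance
  ∂EJ = J − E.
This gives a 7×9 integer matrix of rank 6; reducing to Smith normal form yields diagonal entries (1,1,1,1,1,1).

From H_k ≅ ker(∂_k) / im(∂_{k+1}) we obtain:

  H_0: rank C_0 − rank ∂_1 = 7 − 6 = 1, and the invariant factors of ∂_1 are all 1, so H_0 = Z.
  H_1: rank ker ∂_1 − rank ∂_2 = (9 − 6) − 0 = 3, and there is no ∂_2, so H_1 = Z^3.

As a check, the Euler characteristic is 7 − 9 = -2, which agrees with 1 − 3 = -2.
(K is a triangulation of a wedge of 3 circles.)

Hence the Betti numbers are b_0 = 1, b_1 = 3.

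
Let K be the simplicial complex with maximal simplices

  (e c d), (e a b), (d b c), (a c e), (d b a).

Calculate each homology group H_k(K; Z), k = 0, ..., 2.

We work with the vertex ordering a < b < c < d < e. The simplices of K, each written with vertices in increasing order, are:

  0-simplices (5): a, b, c, d, e
  1-simplices (10): ab, ac, ad, ae, bc, bd, be, cd, ce, de
  2-simplices (5): abd, abe, ace, bcd, cde

so the chain groups are C_0 ≅ Z^5, C_1 ≅ Z^10, C_2 ≅ Z^5.

∂_1: C_1 → C_0 maps an edge to its endpoints' difference, ∂[p,q] = q − p. For instance
  ∂be = e − b.
This gives a 5×10 integer matrix of rank 4; reducing to Smith normal form yields diagonal entries (1,1,1,1).

Boundary ∂_2: C_2 → C_1 sends each 2-simplex [p,q,r] to [q,r] − [p,r] + [p,q]. For instance
  ∂cde = de − ce + cd,
  ∂abe = be − ae + ab.
The 10×5 boundary matrix has rank 5 and Smith normal form diag(1,1,1,1,1).

Computing H_k = (kernel of ∂_k) / (image of ∂_{k+1}):

  H_0: rank C_0 − rank ∂_1 = 5 − 4 = 1, and the invariant factors of ∂_1 are all 1, so H_0 ≅ Z.
  H_1: rank ker ∂_1 − rank ∂_2 = (10 − 4) − 5 = 1, and the invariant factors of ∂_2 are all 1, so H_1 ≅ Z.
  H_2: rank ker ∂_2 − rank ∂_3 = (5 − 5) − 0 = 0, and there is no ∂_3, so H_2 ≅ 0.

As a check, the Euler characteristic is 5 − 10 + 5 = 0, which agrees with 1 − 1 + 0 = 0.

H_0 ≅ Z,  H_1 ≅ Z,  H_2 = 0.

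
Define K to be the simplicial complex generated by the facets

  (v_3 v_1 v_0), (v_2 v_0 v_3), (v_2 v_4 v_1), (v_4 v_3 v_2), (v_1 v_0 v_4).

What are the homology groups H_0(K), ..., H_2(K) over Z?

Take the total order v_0 < v_1 < v_2 < v_3 < v_4 on the vertex set. Then K (dimension 2) consists of the simplices:

  0-simplices (5): [v_0], [v_1], [v_2], [v_3], [v_4]
  1-simplices (10): [v_0,v_1], [v_0,v_2], [v_0,v_3], [v_0,v_4], [v_1,v_2], [v_1,v_3], [v_1,v_4], [v_2,v_3], [v_2,v_4], [v_3,v_4]
  2-simplices (5): [v_0,v_1,v_3], [v_0,v_1,v_4], [v_0,v_2,v_3], [v_1,v_2,v_4], [v_2,v_3,v_4]

so the chain groups are C_0 ≅ Z^5, C_1 ≅ Z^10, C_2 ≅ Z^5.

Boundary ∂_1: C_1 → C_0 is given by ∂[p,q] = [q] − [p].
The 5×10 boundary matrix has rank 4 and Smith normal form diag(1,1,1,1).

∂_2: C_2 → C_1 sends each 2-simplex [p,q,r] to [q,r] − [p,r] + [p,q]. For instance
  ∂[v_2,v_3,v_4] = [v_3,v_4] − [v_2,v_4] + [v_2,v_3],
  ∂[v_0,v_2,v_3] = [v_2,v_3] − [v_0,v_3] + [v_0,v_2].
This gives a 10×5 integer matrix of rank 5; reducing to Smith normal form yields diagonal entries (1,1,1,1,1).

Computing H_k = (kernel of ∂_k) / (image of ∂_{k+1}):

  H_0: rank C_0 − rank ∂_1 = 5 − 4 = 1, and the invariant factors of ∂_1 are all 1, so H_0 ≅ Z.
  H_1: rank ker ∂_1 − rank ∂_2 = (10 − 4) − 5 = 1, and the invariant factors of ∂_2 are all 1, so H_1 ≅ Z.
  H_2: rank ker ∂_2 − rank ∂_3 = (5 − 5) − 0 = 0, and there is no ∂_3, so H_2 ≅ 0.

H_0 = Z,  H_1 = Z,  H_2 = 0.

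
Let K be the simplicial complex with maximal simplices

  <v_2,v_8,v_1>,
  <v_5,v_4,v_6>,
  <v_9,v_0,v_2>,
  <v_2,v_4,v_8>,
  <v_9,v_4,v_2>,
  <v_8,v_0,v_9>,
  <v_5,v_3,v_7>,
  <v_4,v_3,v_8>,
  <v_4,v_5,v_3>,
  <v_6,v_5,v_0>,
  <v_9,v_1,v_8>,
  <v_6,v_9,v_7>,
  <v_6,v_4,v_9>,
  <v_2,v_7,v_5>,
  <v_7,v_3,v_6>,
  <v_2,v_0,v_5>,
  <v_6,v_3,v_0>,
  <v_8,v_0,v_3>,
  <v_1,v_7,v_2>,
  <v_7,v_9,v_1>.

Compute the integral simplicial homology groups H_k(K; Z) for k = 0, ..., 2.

H_0 = Z,  H_1 = Z ⊕ Z/2,  H_2 = 0.

Take the total order v_0 < v_1 < v_2 < v_3 < v_4 < v_5 < v_6 < v_7 < v_8 < v_9 on the vertex set. Then K (dimension 2) consists of the simplices:

  0-simplices (10): [v_0], [v_1], [v_2], [v_3], [v_4], [v_5], [v_6], [v_7], [v_8], [v_9]
  1-simplices (30): (30 of them)
  2-simplices (20): (20 of them)

Hence C_0 ≅ Z^10, C_1 ≅ Z^30, C_2 ≅ Z^20.

The boundary map ∂_1: C_1 → C_0 sends each edge [p,q] (with p < q) to q − p.
The 10×30 boundary matrix has rank 9 and Smith normal form diag(1,1,1,1,1,1,1,1,1).

The boundary map ∂_2: C_2 → C_1 sends each 2-simplex [p,q,r] to [q,r] − [p,r] + [p,q]. For instance
  ∂[v_3,v_6,v_7] = [v_6,v_7] − [v_3,v_7] + [v_3,v_6],
  ∂[v_4,v_5,v_6] = [v_5,v_6] − [v_4,v_6] + [v_4,v_5].
The resulting 30×20 matrix has rank 20, and its Smith normal form has invariant factors (1,1,1,1,1,1,1,1,1,1,1,1,1,1,1,1,1,1,1,2).

Now H_k = ker ∂_k / im ∂_{k+1}, so:

  H_0: rank C_0 − rank ∂_1 = 10 − 9 = 1, and the invariant factors of ∂_1 are all 1, so H_0 ≅ Z.
  H_1: rank ker ∂_1 − rank ∂_2 = (30 − 9) − 20 = 1, and ∂_2 has invariant factor 2 > 1, so H_1 ≅ Z ⊕ Z/2.
  H_2: rank ker ∂_2 − rank ∂_3 = (20 − 20) − 0 = 0, and there is no ∂_3, so H_2 ≅ 0.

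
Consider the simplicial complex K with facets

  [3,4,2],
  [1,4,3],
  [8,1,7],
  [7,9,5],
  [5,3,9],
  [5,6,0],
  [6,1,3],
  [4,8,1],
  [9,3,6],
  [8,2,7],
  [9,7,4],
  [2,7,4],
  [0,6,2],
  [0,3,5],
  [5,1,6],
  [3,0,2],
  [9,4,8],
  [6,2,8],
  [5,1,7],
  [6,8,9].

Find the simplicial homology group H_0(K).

H_0 = Z.

Fix the vertex order 0 < 1 < 2 < 3 < 4 < 5 < 6 < 7 < 8 < 9 and write every simplex with vertices in increasing order. Then dim K = 2 and the simplices of K are:

  0-simplices (10): [0], [1], [2], [3], [4], [5], [6], [7], [8], [9]
  1-simplices (30): (30 of them)
  2-simplices (20): (20 of them)

Hence C_0 ≅ Z^10, C_1 ≅ Z^30, C_2 ≅ Z^20.

∂_1: C_1 → C_0 maps an edge to its endpoints' difference, ∂[p,q] = q − p. For instance
  ∂[4,9] = [9] − [4].
As a 10×30 matrix over Z this has rank 9, with invariant factors (1,1,1,1,1,1,1,1,1).

Boundary ∂_2: C_2 → C_1 sends each 2-simplex [p,q,r] to [q,r] − [p,r] + [p,q]. For instance
  ∂[5,7,9] = [7,9] − [5,9] + [5,7],
  ∂[1,7,8] = [7,8] − [1,8] + [1,7].
As a 30×20 matrix over Z this has rank 20, with invariant factors (1,1,1,1,1,1,1,1,1,1,1,1,1,1,1,1,1,1,1,2).

Now H_k = ker ∂_k / im ∂_{k+1}, so:

  H_0: rank C_0 − rank ∂_1 = 10 − 9 = 1, and the invariant factors of ∂_1 are all 1, so H_0 = Z.

(K is a triangulation of the Klein bottle.)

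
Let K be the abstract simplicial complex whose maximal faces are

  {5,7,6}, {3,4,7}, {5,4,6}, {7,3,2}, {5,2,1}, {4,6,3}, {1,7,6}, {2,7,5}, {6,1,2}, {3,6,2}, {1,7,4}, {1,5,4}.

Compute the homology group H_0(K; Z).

H_0 = Z.

We work with the vertex ordering 1 < 2 < 3 < 4 < 5 < 6 < 7. The simplices of K, each written with vertices in increasing order, are:

  0-simplices (7): [1], [2], [3], [4], [5], [6], [7]
  1-simplices (18): [1,2], [1,4], [1,5], [1,6], [1,7], [2,3], [2,5], [2,6], [2,7], [3,4], [3,6], [3,7], [4,5], [4,6], [4,7], [5,6], [5,7], [6,7]
  2-simplices (12): [1,2,5], [1,2,6], [1,4,5], [1,4,7], [1,6,7], [2,3,6], [2,3,7], [2,5,7], [3,4,6], [3,4,7], [4,5,6], [5,6,7]

giving chain groups C_0 ≅ Z^7, C_1 ≅ Z^18, C_2 ≅ Z^12.

The boundary map ∂_1: C_1 → C_0 maps an edge to its endpoints' difference, ∂[p,q] = q − p.
The 7×18 boundary matrix has rank 6 and Smith normal form diag(1,1,1,1,1,1).

Boundary ∂_2: C_2 → C_1 acts by ∂[p,q,r] = [q,r] − [p,r] + [p,q]. For instance
  ∂[5,6,7] = [6,7] − [5,7] + [5,6],
  ∂[1,6,7] = [6,7] − [1,7] + [1,6].
The resulting 18×12 matrix has rank 12, and its Smith normal form has invariant factors (1,1,1,1,1,1,1,1,1,1,1,2).

Now H_k = ker ∂_k / im ∂_{k+1}, so:

  H_0: rank C_0 − rank ∂_1 = 7 − 6 = 1, and the invariant factors of ∂_1 are all 1, so H_0 = Z.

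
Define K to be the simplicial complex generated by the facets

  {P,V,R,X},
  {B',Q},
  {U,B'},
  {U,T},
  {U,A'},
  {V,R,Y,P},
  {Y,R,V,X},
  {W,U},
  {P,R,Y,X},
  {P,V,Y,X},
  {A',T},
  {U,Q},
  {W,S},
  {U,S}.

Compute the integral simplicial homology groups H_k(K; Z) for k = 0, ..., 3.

H_0 = Z^2,  H_1 = Z^3,  H_2 = 0,  H_3 = Z.

K has 12 vertices, 19 edges, 10 triangles, 5 3-simplices.
rank ∂_0 = 0, rank ∂_1 = 10 ⇒ b_0 = 12 − 0 − 10 = 2; all invariant factors of ∂_1 are 1 so no torsion. So H_0 = Z^2.
rank ∂_1 = 10, rank ∂_2 = 6 ⇒ b_1 = 19 − 10 − 6 = 3; all invariant factors of ∂_2 are 1 so no torsion. So H_1 = Z^3.
rank ∂_2 = 6, rank ∂_3 = 4 ⇒ b_2 = 10 − 6 − 4 = 0; all invariant factors of ∂_3 are 1 so no torsion. So H_2 = 0.
rank ∂_3 = 4, rank ∂_4 = 0 ⇒ b_3 = 5 − 4 − 0 = 1. So H_3 = Z.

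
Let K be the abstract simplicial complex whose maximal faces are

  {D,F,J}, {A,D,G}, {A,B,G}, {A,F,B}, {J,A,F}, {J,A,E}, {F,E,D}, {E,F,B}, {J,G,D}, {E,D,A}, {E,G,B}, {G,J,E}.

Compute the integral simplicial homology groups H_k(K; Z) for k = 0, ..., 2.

H_0 ≅ Z,  H_1 ≅ Z/2,  H_2 = 0.

Order the vertices as A < B < D < E < F < G < J. Listing each simplex with vertices in this order, K has dimension 2 with simplices:

  0-simplices (7): A, B, D, E, F, G, J
  1-simplices (18): AB, AD, AE, AF, AG, AJ, BE, BF, BG, DE, DF, DG, DJ, EF, EG, EJ, FJ, GJ
  2-simplices (12): ABF, ABG, ADE, ADG, AEJ, AFJ, BEF, BEG, DEF, DFJ, DGJ, EGJ

giving chain groups C_0 ≅ Z^7, C_1 ≅ Z^18, C_2 ≅ Z^12.

The boundary map ∂_1: C_1 → C_0 sends each edge [p,q] (with p < q) to q − p. For instance
  ∂EJ = J − E.
As a 7×18 matrix over Z this has rank 6, with invariant factors (1,1,1,1,1,1).

Boundary ∂_2: C_2 → C_1 sends each 2-simplex [p,q,r] to [q,r] − [p,r] + [p,q]. For instance
  ∂BEG = EG − BG + BE,
  ∂BEF = EF − BF + BE.
As a 18×12 matrix over Z this has rank 12, with invariant factors (1,1,1,1,1,1,1,1,1,1,1,2).

From H_k ≅ ker(∂_k) / im(∂_{k+1}) we obtain:

  H_0: rank C_0 − rank ∂_1 = 7 − 6 = 1, and the invariant factors of ∂_1 are all 1, so H_0 = Z.
  H_1: rank ker ∂_1 − rank ∂_2 = (18 − 6) − 12 = 0, and ∂_2 has invariant factor 2 > 1, so H_1 = Z/2.
  H_2: rank ker ∂_2 − rank ∂_3 = (12 − 12) − 0 = 0, and there is no ∂_3, so H_2 = 0.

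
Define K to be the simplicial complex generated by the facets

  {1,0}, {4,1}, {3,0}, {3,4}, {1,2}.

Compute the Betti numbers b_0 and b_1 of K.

b_0 = 1, b_1 = 1.

Fix the vertex order 0 < 1 < 2 < 3 < 4 and write every simplex with vertices in increasing order. Then dim K = 1 and the simplices of K are:

  0-simplices (5): [0], [1], [2], [3], [4]
  1-simplices (5): [0,1], [0,3], [1,2], [1,4], [3,4]

Hence C_0 ≅ Z^5, C_1 ≅ Z^5.

Boundary ∂_1: C_1 → C_0 is given by ∂[p,q] = [q] − [p]. For instance
  ∂[3,4] = [4] − [3].
The 5×5 boundary matrix has rank 4 and Smith normal form diag(1,1,1,1).

Reading off H_k = ker ∂_k / im ∂_{k+1}:

  H_0: rank C_0 − rank ∂_1 = 5 − 4 = 1, and the invariant factors of ∂_1 are all 1, so H_0 ≅ Z.
  H_1: rank ker ∂_1 − rank ∂_2 = (5 − 4) − 0 = 1, and there is no ∂_2, so H_1 ≅ Z.

As a check, the Euler characteristic is 5 − 5 = 0, which agrees with 1 − 1 = 0.

Hence the Betti numbers are b_0 = 1, b_1 = 1.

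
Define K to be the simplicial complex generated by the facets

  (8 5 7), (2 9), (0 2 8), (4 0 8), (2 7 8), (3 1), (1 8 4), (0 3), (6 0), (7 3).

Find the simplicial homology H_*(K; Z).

K has 10 vertices, 16 edges, 5 triangles.
rank ∂_0 = 0, rank ∂_1 = 9 ⇒ b_0 = 10 − 0 − 9 = 1; all invariant factors of ∂_1 are 1 so no torsion. So H_0 = Z.
rank ∂_1 = 9, rank ∂_2 = 5 ⇒ b_1 = 16 − 9 − 5 = 2; all invariant factors of ∂_2 are 1 so no torsion. So H_1 = Z^2.
rank ∂_2 = 5, rank ∂_3 = 0 ⇒ b_2 = 5 − 5 − 0 = 0. So H_2 = 0.

H_0 = Z,  H_1 = Z^2,  H_2 = 0.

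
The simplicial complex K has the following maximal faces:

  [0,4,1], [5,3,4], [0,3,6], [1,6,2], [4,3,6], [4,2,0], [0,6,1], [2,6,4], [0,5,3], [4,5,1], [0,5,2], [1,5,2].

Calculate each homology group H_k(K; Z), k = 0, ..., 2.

H_0 ≅ Z,  H_1 ≅ Z/2Z,  H_2 = 0.

We work with the vertex ordering 0 < 1 < 2 < 3 < 4 < 5 < 6. The simplices of K, each written with vertices in increasing order, are:

  0-simplices (7): [0], [1], [2], [3], [4], [5], [6]
  1-simplices (18): [0,1], [0,2], [0,3], [0,4], [0,5], [0,6], [1,2], [1,4], [1,5], [1,6], [2,4], [2,5], [2,6], [3,4], [3,5], [3,6], [4,5], [4,6]
  2-simplices (12): [0,1,4], [0,1,6], [0,2,4], [0,2,5], [0,3,5], [0,3,6], [1,2,5], [1,2,6], [1,4,5], [2,4,6], [3,4,5], [3,4,6]

Hence C_0 ≅ Z^7, C_1 ≅ Z^18, C_2 ≅ Z^12.

Boundary ∂_1: C_1 → C_0 maps an edge to its endpoints' difference, ∂[p,q] = q − p. For instance
  ∂[3,4] = [4] − [3].
The resulting 7×18 matrix has rank 6, and its Smith normal form has invariant factors (1,1,1,1,1,1).

∂_2: C_2 → C_1 sends each 2-simplex [p,q,r] to [q,r] − [p,r] + [p,q]. For instance
  ∂[0,1,4] = [1,4] − [0,4] + [0,1],
  ∂[0,2,4] = [2,4] − [0,4] + [0,2].
As a 18×12 matrix over Z this has rank 12, with invariant factors (1,1,1,1,1,1,1,1,1,1,1,2).

Computing H_k = (kernel of ∂_k) / (image of ∂_{k+1}):

  H_0: rank C_0 − rank ∂_1 = 7 − 6 = 1, and the invariant factors of ∂_1 are all 1, so H_0 ≅ Z.
  H_1: rank ker ∂_1 − rank ∂_2 = (18 − 6) − 12 = 0, and ∂_2 has invariant factor 2 > 1, so H_1 ≅ Z/2Z.
  H_2: rank ker ∂_2 − rank ∂_3 = (12 − 12) − 0 = 0, and there is no ∂_3, so H_2 ≅ 0.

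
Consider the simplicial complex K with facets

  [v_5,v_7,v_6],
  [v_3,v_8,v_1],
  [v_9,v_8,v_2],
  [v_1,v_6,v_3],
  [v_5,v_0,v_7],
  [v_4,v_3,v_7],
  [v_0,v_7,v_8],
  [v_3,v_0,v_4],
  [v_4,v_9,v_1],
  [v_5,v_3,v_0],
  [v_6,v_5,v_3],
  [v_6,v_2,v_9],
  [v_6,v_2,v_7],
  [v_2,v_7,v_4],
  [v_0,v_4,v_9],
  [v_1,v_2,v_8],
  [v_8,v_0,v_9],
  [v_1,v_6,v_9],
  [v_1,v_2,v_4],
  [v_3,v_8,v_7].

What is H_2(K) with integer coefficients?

H_2 = 0.

Take the total order v_0 < v_1 < v_2 < v_3 < v_4 < v_5 < v_6 < v_7 < v_8 < v_9 on the vertex set. Then K (dimension 2) consists of the simplices:

  0-simplices (10): [v_0], [v_1], [v_2], [v_3], [v_4], [v_5], [v_6], [v_7], [v_8], [v_9]
  1-simplices (30): (30 of them)
  2-simplices (20): (20 of them)

so the chain groups are C_0 ≅ Z^10, C_1 ≅ Z^30, C_2 ≅ Z^20.

Boundary ∂_1: C_1 → C_0 sends each edge [p,q] (with p < q) to q − p. For instance
  ∂[v_5,v_7] = [v_7] − [v_5].
The 10×30 boundary matrix has rank 9 and Smith normal form diag(1,1,1,1,1,1,1,1,1).

Boundary ∂_2: C_2 → C_1 sends each 2-simplex [p,q,r] to [q,r] − [p,r] + [p,q]. For instance
  ∂[v_1,v_3,v_6] = [v_3,v_6] − [v_1,v_6] + [v_1,v_3],
  ∂[v_1,v_3,v_8] = [v_3,v_8] − [v_1,v_8] + [v_1,v_3].
The resulting 30×20 matrix has rank 20, and its Smith normal form has invariant factors (1,1,1,1,1,1,1,1,1,1,1,1,1,1,1,1,1,1,1,2).

Now H_k = ker ∂_k / im ∂_{k+1}, so:

  H_2: rank ker ∂_2 − rank ∂_3 = (20 − 20) − 0 = 0, and there is no ∂_3, so H_2 ≅ 0.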